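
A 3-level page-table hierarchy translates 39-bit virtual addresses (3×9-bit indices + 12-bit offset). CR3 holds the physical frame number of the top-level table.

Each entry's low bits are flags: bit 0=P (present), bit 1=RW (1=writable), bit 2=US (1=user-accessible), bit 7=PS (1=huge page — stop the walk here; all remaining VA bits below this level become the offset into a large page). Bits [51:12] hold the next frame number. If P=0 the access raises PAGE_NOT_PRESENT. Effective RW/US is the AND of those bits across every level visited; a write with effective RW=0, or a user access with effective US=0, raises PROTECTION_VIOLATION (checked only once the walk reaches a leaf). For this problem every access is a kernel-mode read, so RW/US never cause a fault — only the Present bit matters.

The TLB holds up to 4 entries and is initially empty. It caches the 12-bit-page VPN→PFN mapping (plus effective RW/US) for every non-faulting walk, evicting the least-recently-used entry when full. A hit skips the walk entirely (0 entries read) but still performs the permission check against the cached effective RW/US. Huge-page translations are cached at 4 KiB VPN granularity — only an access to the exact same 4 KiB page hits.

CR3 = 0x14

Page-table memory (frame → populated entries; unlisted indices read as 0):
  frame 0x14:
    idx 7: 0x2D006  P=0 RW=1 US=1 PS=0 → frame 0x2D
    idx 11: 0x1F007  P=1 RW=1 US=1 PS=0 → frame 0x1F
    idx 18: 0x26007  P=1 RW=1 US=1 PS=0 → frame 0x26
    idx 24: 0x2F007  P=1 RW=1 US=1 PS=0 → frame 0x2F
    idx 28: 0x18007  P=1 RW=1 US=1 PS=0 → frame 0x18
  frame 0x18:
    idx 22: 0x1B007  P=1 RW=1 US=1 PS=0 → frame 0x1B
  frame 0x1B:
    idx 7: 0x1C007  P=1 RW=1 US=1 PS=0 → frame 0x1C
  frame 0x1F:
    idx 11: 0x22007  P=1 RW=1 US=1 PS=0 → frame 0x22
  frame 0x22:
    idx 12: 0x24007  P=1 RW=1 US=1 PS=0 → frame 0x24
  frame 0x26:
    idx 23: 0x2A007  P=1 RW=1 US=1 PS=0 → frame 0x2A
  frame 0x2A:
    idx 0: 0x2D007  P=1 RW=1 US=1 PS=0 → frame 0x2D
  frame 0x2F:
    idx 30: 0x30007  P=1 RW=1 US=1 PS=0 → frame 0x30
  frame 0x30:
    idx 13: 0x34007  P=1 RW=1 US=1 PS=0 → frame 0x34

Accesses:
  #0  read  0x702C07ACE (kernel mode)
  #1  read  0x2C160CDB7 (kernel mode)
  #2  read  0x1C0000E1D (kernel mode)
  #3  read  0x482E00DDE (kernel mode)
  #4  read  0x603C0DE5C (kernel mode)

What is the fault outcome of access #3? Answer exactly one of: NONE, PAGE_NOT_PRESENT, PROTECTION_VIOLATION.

Per-access translation:
#0 VA=0x702C07ACE (r,kernel):
  lvl0: tbl 0x14, slot 28 ⇒ 0x18007 (P1/RW1/US1/PS0)
  lvl1: tbl 0x18, slot 22 ⇒ 0x1B007 (P1/RW1/US1/PS0)
  lvl2: tbl 0x1B, slot 7 ⇒ 0x1C007 (P1/RW1/US1/PS0)
  ⇒ phys 0x1CACE  [3 reads]
#1 VA=0x2C160CDB7 (r,kernel):
  lvl0: tbl 0x14, slot 11 ⇒ 0x1F007 (P1/RW1/US1/PS0)
  lvl1: tbl 0x1F, slot 11 ⇒ 0x22007 (P1/RW1/US1/PS0)
  lvl2: tbl 0x22, slot 12 ⇒ 0x24007 (P1/RW1/US1/PS0)
  ⇒ phys 0x24DB7  [3 reads]
#2 VA=0x1C0000E1D (r,kernel):
  lvl0: tbl 0x14, slot 7 ⇒ 0x2D006 (P0/RW1/US1/PS0)
  → PAGE_NOT_PRESENT  (1 entries read)
#3 VA=0x482E00DDE (r,kernel):
  lvl0: tbl 0x14, slot 18 ⇒ 0x26007 (P1/RW1/US1/PS0)
  lvl1: tbl 0x26, slot 23 ⇒ 0x2A007 (P1/RW1/US1/PS0)
  lvl2: tbl 0x2A, slot 0 ⇒ 0x2D007 (P1/RW1/US1/PS0)
  ⇒ phys 0x2DDDE  [3 reads]
#4 VA=0x603C0DE5C (r,kernel):
  lvl0: tbl 0x14, slot 24 ⇒ 0x2F007 (P1/RW1/US1/PS0)
  lvl1: tbl 0x2F, slot 30 ⇒ 0x30007 (P1/RW1/US1/PS0)
  lvl2: tbl 0x30, slot 13 ⇒ 0x34007 (P1/RW1/US1/PS0)
  ⇒ phys 0x34E5C  [3 reads]

Access #3 fault: NONE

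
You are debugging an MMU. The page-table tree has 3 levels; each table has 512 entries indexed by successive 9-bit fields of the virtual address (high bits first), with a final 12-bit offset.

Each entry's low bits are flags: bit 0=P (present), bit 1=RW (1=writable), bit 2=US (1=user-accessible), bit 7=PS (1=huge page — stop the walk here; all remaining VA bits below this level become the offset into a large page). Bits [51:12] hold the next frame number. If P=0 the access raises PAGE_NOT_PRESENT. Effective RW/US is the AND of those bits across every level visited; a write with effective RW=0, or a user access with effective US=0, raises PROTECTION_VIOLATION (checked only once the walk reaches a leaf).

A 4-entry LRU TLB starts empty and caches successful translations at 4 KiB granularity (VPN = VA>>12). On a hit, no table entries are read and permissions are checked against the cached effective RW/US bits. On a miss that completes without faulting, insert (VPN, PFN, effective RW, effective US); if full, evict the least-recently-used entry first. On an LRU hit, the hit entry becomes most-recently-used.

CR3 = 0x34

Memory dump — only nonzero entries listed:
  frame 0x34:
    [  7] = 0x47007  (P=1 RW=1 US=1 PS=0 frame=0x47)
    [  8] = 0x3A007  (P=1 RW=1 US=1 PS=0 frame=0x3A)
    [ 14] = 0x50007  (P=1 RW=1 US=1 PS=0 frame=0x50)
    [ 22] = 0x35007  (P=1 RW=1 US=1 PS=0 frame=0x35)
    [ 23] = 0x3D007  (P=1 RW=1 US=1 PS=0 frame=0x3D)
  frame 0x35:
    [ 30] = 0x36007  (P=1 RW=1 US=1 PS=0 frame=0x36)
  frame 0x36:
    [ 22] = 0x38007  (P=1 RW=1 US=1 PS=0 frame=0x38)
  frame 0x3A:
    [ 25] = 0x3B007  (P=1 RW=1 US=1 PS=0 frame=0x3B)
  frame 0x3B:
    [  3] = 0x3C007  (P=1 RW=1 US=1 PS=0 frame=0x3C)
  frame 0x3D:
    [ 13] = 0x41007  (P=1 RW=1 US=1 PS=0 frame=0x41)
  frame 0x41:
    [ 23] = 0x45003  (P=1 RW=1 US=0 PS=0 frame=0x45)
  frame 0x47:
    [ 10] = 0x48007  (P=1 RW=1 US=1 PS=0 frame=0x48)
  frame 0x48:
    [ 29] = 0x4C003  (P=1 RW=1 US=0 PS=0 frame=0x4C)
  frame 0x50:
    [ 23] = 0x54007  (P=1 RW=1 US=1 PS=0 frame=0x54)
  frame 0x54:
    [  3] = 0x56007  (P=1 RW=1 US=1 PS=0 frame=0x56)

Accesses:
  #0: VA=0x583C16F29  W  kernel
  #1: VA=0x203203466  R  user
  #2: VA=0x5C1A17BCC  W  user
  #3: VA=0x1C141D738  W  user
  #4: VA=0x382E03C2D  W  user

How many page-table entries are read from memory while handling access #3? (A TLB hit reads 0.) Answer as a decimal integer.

Per-access translation:
#0 VA=0x583C16F29 (w,kernel):
  L0 @0x34[22] → 0x35007  P=1,RW=1,US=1,PS=0
  L1 @0x35[30] → 0x36007  P=1,RW=1,US=1,PS=0
  L2 @0x36[22] → 0x38007  P=1,RW=1,US=1,PS=0
  ✓ 0x38F29  — 3 lookups
#1 VA=0x203203466 (r,user):
  L0 @0x34[8] → 0x3A007  P=1,RW=1,US=1,PS=0
  L1 @0x3A[25] → 0x3B007  P=1,RW=1,US=1,PS=0
  L2 @0x3B[3] → 0x3C007  P=1,RW=1,US=1,PS=0
  ✓ 0x3C466  — 3 lookups
#2 VA=0x5C1A17BCC (w,user):
  L0 @0x34[23] → 0x3D007  P=1,RW=1,US=1,PS=0
  L1 @0x3D[13] → 0x41007  P=1,RW=1,US=1,PS=0
  L2 @0x41[23] → 0x45003  P=1,RW=1,US=0,PS=0
  ✗ PROTECTION_VIOLATION  [3 reads]
#3 VA=0x1C141D738 (w,user):
  L0 @0x34[7] → 0x47007  P=1,RW=1,US=1,PS=0
  L1 @0x47[10] → 0x48007  P=1,RW=1,US=1,PS=0
  L2 @0x48[29] → 0x4C003  P=1,RW=1,US=0,PS=0
  ✗ PROTECTION_VIOLATION  [3 reads]
#4 VA=0x382E03C2D (w,user):
  L0 @0x34[14] → 0x50007  P=1,RW=1,US=1,PS=0
  L1 @0x50[23] → 0x54007  P=1,RW=1,US=1,PS=0
  L2 @0x54[3] → 0x56007  P=1,RW=1,US=1,PS=0
  ✓ 0x56C2D  — 3 lookups

Entries read for #3: 3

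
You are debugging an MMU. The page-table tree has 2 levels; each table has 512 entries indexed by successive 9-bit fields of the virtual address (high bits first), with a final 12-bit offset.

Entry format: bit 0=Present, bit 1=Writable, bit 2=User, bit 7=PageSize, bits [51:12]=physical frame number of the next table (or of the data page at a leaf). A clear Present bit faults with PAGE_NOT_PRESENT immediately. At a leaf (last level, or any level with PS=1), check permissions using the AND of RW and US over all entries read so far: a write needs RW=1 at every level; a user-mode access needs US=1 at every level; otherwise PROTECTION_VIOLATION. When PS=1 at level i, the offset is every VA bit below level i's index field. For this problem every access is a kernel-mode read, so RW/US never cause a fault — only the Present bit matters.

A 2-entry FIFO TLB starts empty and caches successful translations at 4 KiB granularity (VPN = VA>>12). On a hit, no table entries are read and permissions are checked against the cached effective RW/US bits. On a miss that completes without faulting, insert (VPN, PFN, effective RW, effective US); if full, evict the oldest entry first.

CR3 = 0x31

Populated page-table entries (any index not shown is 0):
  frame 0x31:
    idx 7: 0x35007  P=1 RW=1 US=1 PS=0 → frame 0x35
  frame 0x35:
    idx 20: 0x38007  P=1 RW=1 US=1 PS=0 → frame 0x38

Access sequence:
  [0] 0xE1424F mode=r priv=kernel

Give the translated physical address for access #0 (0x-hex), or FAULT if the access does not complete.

Per-access translation:
#0 VA=0xE1424F (r,kernel):
  [0] read 0x31 idx=7: raw=0x35007 flags P=1 W=1 U=1 S=0
  [1] read 0x35 idx=20: raw=0x38007 flags P=1 W=1 U=1 S=0
  ✓ 0x3824F  — 2 lookups

Access #0 PA: 0x3824F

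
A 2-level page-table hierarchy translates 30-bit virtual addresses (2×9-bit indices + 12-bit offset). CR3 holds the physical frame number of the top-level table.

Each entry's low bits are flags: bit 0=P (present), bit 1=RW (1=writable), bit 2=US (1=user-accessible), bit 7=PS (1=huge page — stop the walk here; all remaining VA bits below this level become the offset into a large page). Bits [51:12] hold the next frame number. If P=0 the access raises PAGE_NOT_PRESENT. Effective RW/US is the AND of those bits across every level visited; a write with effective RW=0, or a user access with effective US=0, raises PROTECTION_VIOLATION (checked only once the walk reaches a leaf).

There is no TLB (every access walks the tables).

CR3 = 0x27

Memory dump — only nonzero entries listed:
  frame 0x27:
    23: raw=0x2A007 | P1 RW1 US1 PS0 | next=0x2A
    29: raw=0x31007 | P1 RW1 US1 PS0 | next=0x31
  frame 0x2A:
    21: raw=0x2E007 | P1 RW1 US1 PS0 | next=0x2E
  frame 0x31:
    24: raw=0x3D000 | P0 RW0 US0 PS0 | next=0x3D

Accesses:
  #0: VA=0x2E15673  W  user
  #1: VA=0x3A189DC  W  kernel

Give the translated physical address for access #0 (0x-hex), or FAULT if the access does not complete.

Walk each access:
#0 VA=0x2E15673 (w,user):
  [0] read 0x27 idx=23: raw=0x2A007 flags P=1 W=1 U=1 S=0
  [1] read 0x2A idx=21: raw=0x2E007 flags P=1 W=1 U=1 S=0
  → PA=0x2E673  (2 entries read)
#1 VA=0x3A189DC (w,kernel):
  [0] read 0x27 idx=29: raw=0x31007 flags P=1 W=1 U=1 S=0
  [1] read 0x31 idx=24: raw=0x3D000 flags P=0 W=0 U=0 S=0
  → PAGE_NOT_PRESENT  (2 entries read)

Access #0 PA: 0x2E673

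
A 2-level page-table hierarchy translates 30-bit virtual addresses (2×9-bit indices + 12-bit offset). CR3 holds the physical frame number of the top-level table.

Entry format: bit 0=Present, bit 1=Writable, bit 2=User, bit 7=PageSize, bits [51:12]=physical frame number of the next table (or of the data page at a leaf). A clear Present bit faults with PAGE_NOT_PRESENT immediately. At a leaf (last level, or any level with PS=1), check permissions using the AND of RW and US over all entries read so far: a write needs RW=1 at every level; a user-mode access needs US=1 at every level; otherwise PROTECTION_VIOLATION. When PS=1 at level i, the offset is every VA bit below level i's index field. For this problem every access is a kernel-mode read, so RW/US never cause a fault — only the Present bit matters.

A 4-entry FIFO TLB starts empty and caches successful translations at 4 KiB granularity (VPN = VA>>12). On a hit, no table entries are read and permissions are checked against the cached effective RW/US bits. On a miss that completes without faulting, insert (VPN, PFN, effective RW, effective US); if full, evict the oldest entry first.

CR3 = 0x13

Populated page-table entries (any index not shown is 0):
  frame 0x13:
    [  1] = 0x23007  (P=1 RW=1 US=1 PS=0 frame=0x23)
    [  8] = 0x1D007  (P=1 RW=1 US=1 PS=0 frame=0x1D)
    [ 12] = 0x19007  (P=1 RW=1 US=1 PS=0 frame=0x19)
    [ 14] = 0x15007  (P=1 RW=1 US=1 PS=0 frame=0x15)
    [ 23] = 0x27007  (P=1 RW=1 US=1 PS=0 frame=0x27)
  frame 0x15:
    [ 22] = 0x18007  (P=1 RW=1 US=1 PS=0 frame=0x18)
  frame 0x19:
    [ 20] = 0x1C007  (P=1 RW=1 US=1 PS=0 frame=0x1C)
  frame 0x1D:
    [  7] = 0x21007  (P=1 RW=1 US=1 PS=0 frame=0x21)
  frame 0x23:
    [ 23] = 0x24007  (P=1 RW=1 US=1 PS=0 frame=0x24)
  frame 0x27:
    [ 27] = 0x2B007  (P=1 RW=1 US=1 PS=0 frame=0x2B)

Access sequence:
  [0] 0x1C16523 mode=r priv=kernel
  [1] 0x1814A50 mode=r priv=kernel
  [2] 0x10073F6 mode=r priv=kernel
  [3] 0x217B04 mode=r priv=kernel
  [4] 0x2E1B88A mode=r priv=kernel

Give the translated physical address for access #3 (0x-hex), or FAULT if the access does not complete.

Per-access translation:
#0 VA=0x1C16523 (r,kernel):
  [0] read 0x13 idx=14: raw=0x15007 flags P=1 W=1 U=1 S=0
  [1] read 0x15 idx=22: raw=0x18007 flags P=1 W=1 U=1 S=0
  ⇒ phys 0x18523  [2 reads]
#1 VA=0x1814A50 (r,kernel):
  [0] read 0x13 idx=12: raw=0x19007 flags P=1 W=1 U=1 S=0
  [1] read 0x19 idx=20: raw=0x1C007 flags P=1 W=1 U=1 S=0
  ⇒ phys 0x1CA50  [2 reads]
#2 VA=0x10073F6 (r,kernel):
  [0] read 0x13 idx=8: raw=0x1D007 flags P=1 W=1 U=1 S=0
  [1] read 0x1D idx=7: raw=0x21007 flags P=1 W=1 U=1 S=0
  ⇒ phys 0x213F6  [2 reads]
#3 VA=0x217B04 (r,kernel):
  [0] read 0x13 idx=1: raw=0x23007 flags P=1 W=1 U=1 S=0
  [1] read 0x23 idx=23: raw=0x24007 flags P=1 W=1 U=1 S=0
  ⇒ phys 0x24B04  [2 reads]
#4 VA=0x2E1B88A (r,kernel):
  [0] read 0x13 idx=23: raw=0x27007 flags P=1 W=1 U=1 S=0
  [1] read 0x27 idx=27: raw=0x2B007 flags P=1 W=1 U=1 S=0
  ⇒ phys 0x2B88A  [2 reads]

Access #3 PA: 0x24B04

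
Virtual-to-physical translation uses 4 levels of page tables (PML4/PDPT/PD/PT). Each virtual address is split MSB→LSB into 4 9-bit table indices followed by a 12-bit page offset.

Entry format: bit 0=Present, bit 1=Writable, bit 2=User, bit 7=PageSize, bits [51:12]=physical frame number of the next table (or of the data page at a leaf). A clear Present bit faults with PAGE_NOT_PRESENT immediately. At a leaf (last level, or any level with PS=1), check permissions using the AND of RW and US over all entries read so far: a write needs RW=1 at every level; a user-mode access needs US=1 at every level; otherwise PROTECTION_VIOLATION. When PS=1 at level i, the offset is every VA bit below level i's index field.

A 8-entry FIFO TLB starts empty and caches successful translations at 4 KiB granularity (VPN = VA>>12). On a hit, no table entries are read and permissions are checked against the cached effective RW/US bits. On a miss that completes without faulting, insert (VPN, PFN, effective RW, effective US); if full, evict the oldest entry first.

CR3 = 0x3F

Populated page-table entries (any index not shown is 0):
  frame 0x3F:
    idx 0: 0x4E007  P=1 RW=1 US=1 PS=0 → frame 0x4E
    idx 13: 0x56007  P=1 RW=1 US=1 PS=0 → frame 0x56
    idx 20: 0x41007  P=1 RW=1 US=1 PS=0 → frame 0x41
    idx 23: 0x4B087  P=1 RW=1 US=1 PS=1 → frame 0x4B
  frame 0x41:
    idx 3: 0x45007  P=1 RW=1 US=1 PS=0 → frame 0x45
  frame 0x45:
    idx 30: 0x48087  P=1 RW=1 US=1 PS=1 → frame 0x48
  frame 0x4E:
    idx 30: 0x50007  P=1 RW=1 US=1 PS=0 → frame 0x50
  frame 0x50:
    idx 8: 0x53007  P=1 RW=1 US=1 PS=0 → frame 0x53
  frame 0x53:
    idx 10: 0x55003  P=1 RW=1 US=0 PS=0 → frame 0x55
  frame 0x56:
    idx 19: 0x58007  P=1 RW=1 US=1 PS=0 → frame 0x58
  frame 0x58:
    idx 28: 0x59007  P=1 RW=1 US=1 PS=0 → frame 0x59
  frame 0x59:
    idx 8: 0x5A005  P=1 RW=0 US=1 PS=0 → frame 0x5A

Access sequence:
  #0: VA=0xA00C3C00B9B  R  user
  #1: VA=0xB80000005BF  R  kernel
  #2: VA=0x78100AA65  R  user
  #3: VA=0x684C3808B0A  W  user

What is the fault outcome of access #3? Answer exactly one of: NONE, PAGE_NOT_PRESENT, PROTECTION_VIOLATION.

Per-access translation:
#0 VA=0xA00C3C00B9B (r,user):
  L0 @0x3F[20] → 0x41007  P=1,RW=1,US=1,PS=0
  L1 @0x41[3] → 0x45007  P=1,RW=1,US=1,PS=0
  L2 @0x45[30] → 0x48087  P=1,RW=1,US=1,PS=1
  ✓ 0x48B9B (huge @L2)  — 3 lookups
#1 VA=0xB80000005BF (r,kernel):
  L0 @0x3F[23] → 0x4B087  P=1,RW=1,US=1,PS=1
  ✓ 0x4B5BF (huge @L0)  — 1 lookups
#2 VA=0x78100AA65 (r,user):
  L0 @0x3F[0] → 0x4E007  P=1,RW=1,US=1,PS=0
  L1 @0x4E[30] → 0x50007  P=1,RW=1,US=1,PS=0
  L2 @0x50[8] → 0x53007  P=1,RW=1,US=1,PS=0
  L3 @0x53[10] → 0x55003  P=1,RW=1,US=0,PS=0
  → PROTECTION_VIOLATION  (4 entries read)
#3 VA=0x684C3808B0A (w,user):
  L0 @0x3F[13] → 0x56007  P=1,RW=1,US=1,PS=0
  L1 @0x56[19] → 0x58007  P=1,RW=1,US=1,PS=0
  L2 @0x58[28] → 0x59007  P=1,RW=1,US=1,PS=0
  L3 @0x59[8] → 0x5A005  P=1,RW=0,US=1,PS=0
  → PROTECTION_VIOLATION  (4 entries read)

Access #3 fault: PROTECTION_VIOLATION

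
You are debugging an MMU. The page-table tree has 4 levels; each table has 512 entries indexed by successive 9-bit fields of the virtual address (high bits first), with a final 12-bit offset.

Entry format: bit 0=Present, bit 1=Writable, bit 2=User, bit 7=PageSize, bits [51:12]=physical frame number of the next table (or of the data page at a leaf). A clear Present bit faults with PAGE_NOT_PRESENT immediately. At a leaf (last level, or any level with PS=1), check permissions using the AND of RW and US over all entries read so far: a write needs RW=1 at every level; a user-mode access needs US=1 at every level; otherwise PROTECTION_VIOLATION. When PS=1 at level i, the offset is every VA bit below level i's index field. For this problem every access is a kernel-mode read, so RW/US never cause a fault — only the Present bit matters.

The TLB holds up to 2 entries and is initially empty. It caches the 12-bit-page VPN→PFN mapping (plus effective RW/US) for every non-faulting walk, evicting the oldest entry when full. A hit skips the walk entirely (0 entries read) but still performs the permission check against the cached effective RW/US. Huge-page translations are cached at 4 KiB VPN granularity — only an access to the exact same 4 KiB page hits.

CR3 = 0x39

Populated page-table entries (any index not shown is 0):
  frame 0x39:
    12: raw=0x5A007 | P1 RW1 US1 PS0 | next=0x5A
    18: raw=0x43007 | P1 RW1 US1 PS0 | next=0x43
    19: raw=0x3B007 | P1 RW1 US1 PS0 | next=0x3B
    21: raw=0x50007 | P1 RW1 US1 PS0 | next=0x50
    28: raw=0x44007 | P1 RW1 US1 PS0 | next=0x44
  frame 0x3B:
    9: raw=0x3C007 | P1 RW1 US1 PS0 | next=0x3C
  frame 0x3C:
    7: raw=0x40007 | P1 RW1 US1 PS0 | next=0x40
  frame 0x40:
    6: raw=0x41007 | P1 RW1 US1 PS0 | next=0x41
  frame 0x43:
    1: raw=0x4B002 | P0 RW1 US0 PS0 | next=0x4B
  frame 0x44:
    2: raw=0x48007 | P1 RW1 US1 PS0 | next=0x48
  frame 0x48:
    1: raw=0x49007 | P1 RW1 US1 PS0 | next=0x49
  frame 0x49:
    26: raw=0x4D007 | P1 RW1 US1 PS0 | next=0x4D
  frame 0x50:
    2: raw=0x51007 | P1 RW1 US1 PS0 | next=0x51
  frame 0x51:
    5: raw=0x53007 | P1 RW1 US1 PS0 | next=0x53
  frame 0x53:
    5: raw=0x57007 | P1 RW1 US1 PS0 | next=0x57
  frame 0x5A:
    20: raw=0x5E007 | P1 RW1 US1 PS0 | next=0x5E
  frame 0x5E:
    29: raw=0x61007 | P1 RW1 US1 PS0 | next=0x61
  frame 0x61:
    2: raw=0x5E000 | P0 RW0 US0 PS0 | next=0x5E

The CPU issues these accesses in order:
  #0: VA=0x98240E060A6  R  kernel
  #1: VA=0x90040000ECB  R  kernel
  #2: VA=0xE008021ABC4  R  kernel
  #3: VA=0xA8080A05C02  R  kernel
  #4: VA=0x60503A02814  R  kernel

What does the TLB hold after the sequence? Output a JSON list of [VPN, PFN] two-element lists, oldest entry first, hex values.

Walk each access:
#0 VA=0x98240E060A6 (r,kernel):
  L0: frame=0x39 idx=19 entry=0x3B007 [P=1 RW=1 US=1 PS=0]
  L1: frame=0x3B idx=9 entry=0x3C007 [P=1 RW=1 US=1 PS=0]
  L2: frame=0x3C idx=7 entry=0x40007 [P=1 RW=1 US=1 PS=0]
  L3: frame=0x40 idx=6 entry=0x41007 [P=1 RW=1 US=1 PS=0]
  → PA=0x410A6  (4 entries read)
#1 VA=0x90040000ECB (r,kernel):
  L0: frame=0x39 idx=18 entry=0x43007 [P=1 RW=1 US=1 PS=0]
  L1: frame=0x43 idx=1 entry=0x4B002 [P=0 RW=1 US=0 PS=0]
  ⇒ fault: PAGE_NOT_PRESENT  — 2 lookups
#2 VA=0xE008021ABC4 (r,kernel):
  L0: frame=0x39 idx=28 entry=0x44007 [P=1 RW=1 US=1 PS=0]
  L1: frame=0x44 idx=2 entry=0x48007 [P=1 RW=1 US=1 PS=0]
  L2: frame=0x48 idx=1 entry=0x49007 [P=1 RW=1 US=1 PS=0]
  L3: frame=0x49 idx=26 entry=0x4D007 [P=1 RW=1 US=1 PS=0]
  → PA=0x4DBC4  (4 entries read)
#3 VA=0xA8080A05C02 (r,kernel):
  L0: frame=0x39 idx=21 entry=0x50007 [P=1 RW=1 US=1 PS=0]
  L1: frame=0x50 idx=2 entry=0x51007 [P=1 RW=1 US=1 PS=0]
  L2: frame=0x51 idx=5 entry=0x53007 [P=1 RW=1 US=1 PS=0]
  L3: frame=0x53 idx=5 entry=0x57007 [P=1 RW=1 US=1 PS=0]
  → PA=0x57C02  (4 entries read)
#4 VA=0x60503A02814 (r,kernel):
  L0: frame=0x39 idx=12 entry=0x5A007 [P=1 RW=1 US=1 PS=0]
  L1: frame=0x5A idx=20 entry=0x5E007 [P=1 RW=1 US=1 PS=0]
  L2: frame=0x5E idx=29 entry=0x61007 [P=1 RW=1 US=1 PS=0]
  L3: frame=0x61 idx=2 entry=0x5E000 [P=0 RW=0 US=0 PS=0]
  ⇒ fault: PAGE_NOT_PRESENT  — 4 lookups

TLB: [["0xE008021A", "0x4D"], ["0xA8080A05", "0x57"]]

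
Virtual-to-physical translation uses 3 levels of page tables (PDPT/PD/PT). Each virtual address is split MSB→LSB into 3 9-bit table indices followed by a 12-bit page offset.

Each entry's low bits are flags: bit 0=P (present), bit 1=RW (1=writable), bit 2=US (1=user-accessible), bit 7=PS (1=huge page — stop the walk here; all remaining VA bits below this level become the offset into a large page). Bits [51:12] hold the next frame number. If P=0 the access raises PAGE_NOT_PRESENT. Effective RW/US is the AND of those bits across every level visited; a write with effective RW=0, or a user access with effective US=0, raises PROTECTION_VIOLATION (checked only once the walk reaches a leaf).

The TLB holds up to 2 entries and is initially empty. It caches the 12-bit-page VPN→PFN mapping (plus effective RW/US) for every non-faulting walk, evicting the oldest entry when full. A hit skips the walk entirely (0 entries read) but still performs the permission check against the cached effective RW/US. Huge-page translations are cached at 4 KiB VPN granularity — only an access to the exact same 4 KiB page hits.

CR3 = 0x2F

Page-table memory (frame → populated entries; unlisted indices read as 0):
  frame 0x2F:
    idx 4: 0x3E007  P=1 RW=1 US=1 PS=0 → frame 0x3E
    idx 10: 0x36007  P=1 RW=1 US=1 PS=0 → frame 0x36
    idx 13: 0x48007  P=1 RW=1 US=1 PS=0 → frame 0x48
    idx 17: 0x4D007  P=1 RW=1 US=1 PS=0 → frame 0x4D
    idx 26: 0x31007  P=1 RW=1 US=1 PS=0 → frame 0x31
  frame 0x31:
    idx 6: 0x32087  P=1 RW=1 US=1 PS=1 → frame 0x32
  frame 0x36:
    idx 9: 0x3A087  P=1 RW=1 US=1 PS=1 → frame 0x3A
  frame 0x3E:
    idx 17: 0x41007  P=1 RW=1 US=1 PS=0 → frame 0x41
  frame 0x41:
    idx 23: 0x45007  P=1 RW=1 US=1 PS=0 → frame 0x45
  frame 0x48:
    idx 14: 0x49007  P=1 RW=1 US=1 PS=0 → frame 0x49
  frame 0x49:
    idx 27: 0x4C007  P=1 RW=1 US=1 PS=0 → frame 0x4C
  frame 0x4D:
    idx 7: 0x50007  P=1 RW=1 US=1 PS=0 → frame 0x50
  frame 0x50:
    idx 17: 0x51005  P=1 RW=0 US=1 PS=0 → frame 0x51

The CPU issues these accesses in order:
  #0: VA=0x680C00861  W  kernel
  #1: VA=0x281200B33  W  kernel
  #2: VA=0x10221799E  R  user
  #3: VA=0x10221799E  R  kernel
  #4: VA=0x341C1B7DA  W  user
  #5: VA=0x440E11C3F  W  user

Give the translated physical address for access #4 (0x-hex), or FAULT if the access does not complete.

Trace:
#0 VA=0x680C00861 (w,kernel):
  L0: frame=0x2F idx=26 entry=0x31007 [P=1 RW=1 US=1 PS=0]
  L1: frame=0x31 idx=6 entry=0x32087 [P=1 RW=1 US=1 PS=1]
  ⇒ phys 0x32861 (huge @L1)  [2 reads]
#1 VA=0x281200B33 (w,kernel):
  L0: frame=0x2F idx=10 entry=0x36007 [P=1 RW=1 US=1 PS=0]
  L1: frame=0x36 idx=9 entry=0x3A087 [P=1 RW=1 US=1 PS=1]
  ⇒ phys 0x3AB33 (huge @L1)  [2 reads]
#2 VA=0x10221799E (r,user):
  L0: frame=0x2F idx=4 entry=0x3E007 [P=1 RW=1 US=1 PS=0]
  L1: frame=0x3E idx=17 entry=0x41007 [P=1 RW=1 US=1 PS=0]
  L2: frame=0x41 idx=23 entry=0x45007 [P=1 RW=1 US=1 PS=0]
  ⇒ phys 0x4599E  [3 reads]
#3 VA=0x10221799E (r,kernel):
  TLB hit vpn=0x102217 → PA=0x4599E
#4 VA=0x341C1B7DA (w,user):
  L0: frame=0x2F idx=13 entry=0x48007 [P=1 RW=1 US=1 PS=0]
  L1: frame=0x48 idx=14 entry=0x49007 [P=1 RW=1 US=1 PS=0]
  L2: frame=0x49 idx=27 entry=0x4C007 [P=1 RW=1 US=1 PS=0]
  ⇒ phys 0x4C7DA  [3 reads]
#5 VA=0x440E11C3F (w,user):
  L0: frame=0x2F idx=17 entry=0x4D007 [P=1 RW=1 US=1 PS=0]
  L1: frame=0x4D idx=7 entry=0x50007 [P=1 RW=1 US=1 PS=0]
  L2: frame=0x50 idx=17 entry=0x51005 [P=1 RW=0 US=1 PS=0]
  ✗ PROTECTION_VIOLATION  [3 reads]

Access #4 PA: 0x4C7DA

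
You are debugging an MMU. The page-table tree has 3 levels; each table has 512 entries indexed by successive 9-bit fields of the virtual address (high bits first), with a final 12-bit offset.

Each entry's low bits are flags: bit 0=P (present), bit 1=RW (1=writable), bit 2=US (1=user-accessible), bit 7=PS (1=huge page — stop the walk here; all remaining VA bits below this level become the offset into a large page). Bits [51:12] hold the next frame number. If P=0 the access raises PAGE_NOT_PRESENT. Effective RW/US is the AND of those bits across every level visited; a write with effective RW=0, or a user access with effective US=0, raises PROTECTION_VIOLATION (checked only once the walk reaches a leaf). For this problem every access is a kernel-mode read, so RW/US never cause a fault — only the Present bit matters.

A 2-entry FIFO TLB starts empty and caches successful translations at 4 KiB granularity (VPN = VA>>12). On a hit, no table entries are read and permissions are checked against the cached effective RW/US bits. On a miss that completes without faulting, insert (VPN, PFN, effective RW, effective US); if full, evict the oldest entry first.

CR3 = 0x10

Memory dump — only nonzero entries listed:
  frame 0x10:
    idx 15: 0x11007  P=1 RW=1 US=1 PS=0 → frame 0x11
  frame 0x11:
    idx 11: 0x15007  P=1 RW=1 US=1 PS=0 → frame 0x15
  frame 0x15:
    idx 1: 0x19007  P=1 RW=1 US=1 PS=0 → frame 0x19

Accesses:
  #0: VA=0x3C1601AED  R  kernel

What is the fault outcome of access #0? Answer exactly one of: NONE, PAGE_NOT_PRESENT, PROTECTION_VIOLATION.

Walk each access:
#0 VA=0x3C1601AED (r,kernel):
  lvl0: tbl 0x10, slot 15 ⇒ 0x11007 (P1/RW1/US1/PS0)
  lvl1: tbl 0x11, slot 11 ⇒ 0x15007 (P1/RW1/US1/PS0)
  lvl2: tbl 0x15, slot 1 ⇒ 0x19007 (P1/RW1/US1/PS0)
  ✓ 0x19AED  — 3 lookups

Access #0 fault: NONE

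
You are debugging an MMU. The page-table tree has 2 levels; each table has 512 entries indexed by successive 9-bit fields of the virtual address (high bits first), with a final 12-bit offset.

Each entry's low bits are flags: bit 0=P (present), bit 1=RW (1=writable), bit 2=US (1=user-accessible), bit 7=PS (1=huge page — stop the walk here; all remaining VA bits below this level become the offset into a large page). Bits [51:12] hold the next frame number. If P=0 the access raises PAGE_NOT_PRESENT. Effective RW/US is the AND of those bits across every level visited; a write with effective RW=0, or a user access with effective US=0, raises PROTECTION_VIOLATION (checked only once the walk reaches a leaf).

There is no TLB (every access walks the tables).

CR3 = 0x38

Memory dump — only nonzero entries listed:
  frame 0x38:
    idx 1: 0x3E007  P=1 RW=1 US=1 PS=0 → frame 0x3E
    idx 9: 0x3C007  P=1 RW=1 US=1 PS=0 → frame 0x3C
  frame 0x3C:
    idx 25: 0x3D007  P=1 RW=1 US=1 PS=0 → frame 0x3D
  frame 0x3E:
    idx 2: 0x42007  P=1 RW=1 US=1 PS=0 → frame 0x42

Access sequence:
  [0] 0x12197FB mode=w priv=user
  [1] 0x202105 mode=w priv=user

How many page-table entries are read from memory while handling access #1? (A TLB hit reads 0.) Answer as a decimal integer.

Walk each access:
#0 VA=0x12197FB (w,user):
  L0: frame=0x38 idx=9 entry=0x3C007 [P=1 RW=1 US=1 PS=0]
  L1: frame=0x3C idx=25 entry=0x3D007 [P=1 RW=1 US=1 PS=0]
  ✓ 0x3D7FB  — 2 lookups
#1 VA=0x202105 (w,user):
  L0: frame=0x38 idx=1 entry=0x3E007 [P=1 RW=1 US=1 PS=0]
  L1: frame=0x3E idx=2 entry=0x42007 [P=1 RW=1 US=1 PS=0]
  ✓ 0x42105  — 2 lookups

Entries read for #1: 2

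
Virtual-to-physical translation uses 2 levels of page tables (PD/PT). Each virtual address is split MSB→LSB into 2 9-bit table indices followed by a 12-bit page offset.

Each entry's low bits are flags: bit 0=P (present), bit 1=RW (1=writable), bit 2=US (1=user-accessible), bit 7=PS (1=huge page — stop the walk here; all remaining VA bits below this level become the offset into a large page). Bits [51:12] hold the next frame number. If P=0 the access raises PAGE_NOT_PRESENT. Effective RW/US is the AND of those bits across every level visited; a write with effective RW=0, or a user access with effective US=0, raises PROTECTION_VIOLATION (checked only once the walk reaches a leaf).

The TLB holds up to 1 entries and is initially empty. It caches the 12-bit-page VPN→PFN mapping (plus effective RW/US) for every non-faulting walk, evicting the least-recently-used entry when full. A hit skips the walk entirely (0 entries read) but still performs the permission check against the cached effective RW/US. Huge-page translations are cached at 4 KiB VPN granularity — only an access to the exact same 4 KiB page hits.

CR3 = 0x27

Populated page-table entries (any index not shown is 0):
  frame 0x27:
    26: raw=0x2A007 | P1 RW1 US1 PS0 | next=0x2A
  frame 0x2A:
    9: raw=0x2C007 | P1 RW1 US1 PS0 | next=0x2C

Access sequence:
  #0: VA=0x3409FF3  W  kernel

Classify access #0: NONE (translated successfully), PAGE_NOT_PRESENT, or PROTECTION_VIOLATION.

Walk each access:
#0 VA=0x3409FF3 (w,kernel):
  L0: frame=0x27 idx=26 entry=0x2A007 [P=1 RW=1 US=1 PS=0]
  L1: frame=0x2A idx=9 entry=0x2C007 [P=1 RW=1 US=1 PS=0]
  → PA=0x2CFF3  (2 entries read)

Access #0 fault: NONE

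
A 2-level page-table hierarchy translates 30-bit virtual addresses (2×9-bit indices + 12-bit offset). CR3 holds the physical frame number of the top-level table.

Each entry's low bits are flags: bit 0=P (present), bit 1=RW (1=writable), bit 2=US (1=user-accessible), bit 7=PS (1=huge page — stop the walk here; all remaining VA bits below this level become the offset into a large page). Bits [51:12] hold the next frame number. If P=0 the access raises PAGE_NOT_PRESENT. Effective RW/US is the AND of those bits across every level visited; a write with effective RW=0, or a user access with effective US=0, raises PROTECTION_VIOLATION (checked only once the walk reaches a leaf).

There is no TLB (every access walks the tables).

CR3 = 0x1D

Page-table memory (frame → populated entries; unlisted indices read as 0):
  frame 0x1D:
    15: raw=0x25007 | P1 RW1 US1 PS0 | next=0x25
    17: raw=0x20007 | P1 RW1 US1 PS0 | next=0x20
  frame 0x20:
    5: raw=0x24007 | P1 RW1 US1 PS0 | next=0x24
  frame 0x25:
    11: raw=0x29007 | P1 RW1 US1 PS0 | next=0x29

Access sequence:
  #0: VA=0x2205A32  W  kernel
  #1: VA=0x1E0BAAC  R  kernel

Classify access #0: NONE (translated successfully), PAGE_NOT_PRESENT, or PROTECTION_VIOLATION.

Walk each access:
#0 VA=0x2205A32 (w,kernel):
  [0] read 0x1D idx=17: raw=0x20007 flags P=1 W=1 U=1 S=0
  [1] read 0x20 idx=5: raw=0x24007 flags P=1 W=1 U=1 S=0
  → PA=0x24A32  (2 entries read)
#1 VA=0x1E0BAAC (r,kernel):
  [0] read 0x1D idx=15: raw=0x25007 flags P=1 W=1 U=1 S=0
  [1] read 0x25 idx=11: raw=0x29007 flags P=1 W=1 U=1 S=0
  → PA=0x29AAC  (2 entries read)

Access #0 fault: NONE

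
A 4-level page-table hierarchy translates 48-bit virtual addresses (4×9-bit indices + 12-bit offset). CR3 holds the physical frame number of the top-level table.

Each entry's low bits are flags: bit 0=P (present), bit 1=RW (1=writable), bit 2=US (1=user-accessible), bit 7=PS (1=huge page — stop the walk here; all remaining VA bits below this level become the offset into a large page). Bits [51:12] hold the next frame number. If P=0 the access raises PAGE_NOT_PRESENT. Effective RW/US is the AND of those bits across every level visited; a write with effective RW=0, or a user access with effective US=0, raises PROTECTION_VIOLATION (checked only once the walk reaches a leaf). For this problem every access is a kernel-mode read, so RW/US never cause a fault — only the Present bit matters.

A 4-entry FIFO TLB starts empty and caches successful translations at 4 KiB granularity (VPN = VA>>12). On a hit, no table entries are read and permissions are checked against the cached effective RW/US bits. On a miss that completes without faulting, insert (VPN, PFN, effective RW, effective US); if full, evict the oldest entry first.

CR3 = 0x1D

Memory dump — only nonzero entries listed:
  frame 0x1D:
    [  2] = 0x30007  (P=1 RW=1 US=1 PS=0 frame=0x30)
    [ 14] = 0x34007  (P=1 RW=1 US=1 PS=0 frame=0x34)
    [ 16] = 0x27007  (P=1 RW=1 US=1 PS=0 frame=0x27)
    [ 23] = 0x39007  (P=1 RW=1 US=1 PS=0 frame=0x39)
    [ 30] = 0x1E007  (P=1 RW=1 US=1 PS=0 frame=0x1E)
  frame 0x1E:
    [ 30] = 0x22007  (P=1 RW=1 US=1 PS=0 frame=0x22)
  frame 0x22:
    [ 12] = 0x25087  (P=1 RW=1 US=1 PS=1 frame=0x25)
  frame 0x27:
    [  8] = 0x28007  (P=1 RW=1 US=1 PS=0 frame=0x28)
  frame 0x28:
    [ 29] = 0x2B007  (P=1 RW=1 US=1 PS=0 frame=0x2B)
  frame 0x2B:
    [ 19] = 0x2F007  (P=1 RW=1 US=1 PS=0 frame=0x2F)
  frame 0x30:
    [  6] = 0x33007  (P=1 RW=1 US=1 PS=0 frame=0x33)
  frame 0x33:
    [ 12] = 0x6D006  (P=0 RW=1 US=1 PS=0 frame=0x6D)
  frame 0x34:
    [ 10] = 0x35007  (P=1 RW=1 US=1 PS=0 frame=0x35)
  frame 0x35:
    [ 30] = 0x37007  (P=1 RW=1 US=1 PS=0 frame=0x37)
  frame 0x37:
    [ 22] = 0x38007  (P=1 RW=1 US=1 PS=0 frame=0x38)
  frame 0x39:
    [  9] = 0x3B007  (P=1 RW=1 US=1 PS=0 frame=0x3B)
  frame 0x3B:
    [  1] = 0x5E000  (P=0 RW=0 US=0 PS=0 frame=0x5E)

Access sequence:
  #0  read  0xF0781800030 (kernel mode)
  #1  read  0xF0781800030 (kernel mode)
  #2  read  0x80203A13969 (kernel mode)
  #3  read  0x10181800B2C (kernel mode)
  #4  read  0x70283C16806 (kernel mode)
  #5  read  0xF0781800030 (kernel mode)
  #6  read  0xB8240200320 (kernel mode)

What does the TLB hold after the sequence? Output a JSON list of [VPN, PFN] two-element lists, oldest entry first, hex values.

Walk each access:
#0 VA=0xF0781800030 (r,kernel):
  L0 @0x1D[30] → 0x1E007  P=1,RW=1,US=1,PS=0
  L1 @0x1E[30] → 0x22007  P=1,RW=1,US=1,PS=0
  L2 @0x22[12] → 0x25087  P=1,RW=1,US=1,PS=1
  → PA=0x25030 (huge @L2)  (3 entries read)
#1 VA=0xF0781800030 (r,kernel):
  TLB hit vpn=0xF0781800 → PA=0x25030
#2 VA=0x80203A13969 (r,kernel):
  L0 @0x1D[16] → 0x27007  P=1,RW=1,US=1,PS=0
  L1 @0x27[8] → 0x28007  P=1,RW=1,US=1,PS=0
  L2 @0x28[29] → 0x2B007  P=1,RW=1,US=1,PS=0
  L3 @0x2B[19] → 0x2F007  P=1,RW=1,US=1,PS=0
  → PA=0x2F969  (4 entries read)
#3 VA=0x10181800B2C (r,kernel):
  L0 @0x1D[2] → 0x30007  P=1,RW=1,US=1,PS=0
  L1 @0x30[6] → 0x33007  P=1,RW=1,US=1,PS=0
  L2 @0x33[12] → 0x6D006  P=0,RW=1,US=1,PS=0
  ✗ PAGE_NOT_PRESENT  [3 reads]
#4 VA=0x70283C16806 (r,kernel):
  L0 @0x1D[14] → 0x34007  P=1,RW=1,US=1,PS=0
  L1 @0x34[10] → 0x35007  P=1,RW=1,US=1,PS=0
  L2 @0x35[30] → 0x37007  P=1,RW=1,US=1,PS=0
  L3 @0x37[22] → 0x38007  P=1,RW=1,US=1,PS=0
  → PA=0x38806  (4 entries read)
#5 VA=0xF0781800030 (r,kernel):
  TLB hit vpn=0xF0781800 → PA=0x25030
#6 VA=0xB8240200320 (r,kernel):
  L0 @0x1D[23] → 0x39007  P=1,RW=1,US=1,PS=0
  L1 @0x39[9] → 0x3B007  P=1,RW=1,US=1,PS=0
  L2 @0x3B[1] → 0x5E000  P=0,RW=0,US=0,PS=0
  ✗ PAGE_NOT_PRESENT  [3 reads]

TLB: [["0xF0781800", "0x25"], ["0x80203A13", "0x2F"], ["0x70283C16", "0x38"]]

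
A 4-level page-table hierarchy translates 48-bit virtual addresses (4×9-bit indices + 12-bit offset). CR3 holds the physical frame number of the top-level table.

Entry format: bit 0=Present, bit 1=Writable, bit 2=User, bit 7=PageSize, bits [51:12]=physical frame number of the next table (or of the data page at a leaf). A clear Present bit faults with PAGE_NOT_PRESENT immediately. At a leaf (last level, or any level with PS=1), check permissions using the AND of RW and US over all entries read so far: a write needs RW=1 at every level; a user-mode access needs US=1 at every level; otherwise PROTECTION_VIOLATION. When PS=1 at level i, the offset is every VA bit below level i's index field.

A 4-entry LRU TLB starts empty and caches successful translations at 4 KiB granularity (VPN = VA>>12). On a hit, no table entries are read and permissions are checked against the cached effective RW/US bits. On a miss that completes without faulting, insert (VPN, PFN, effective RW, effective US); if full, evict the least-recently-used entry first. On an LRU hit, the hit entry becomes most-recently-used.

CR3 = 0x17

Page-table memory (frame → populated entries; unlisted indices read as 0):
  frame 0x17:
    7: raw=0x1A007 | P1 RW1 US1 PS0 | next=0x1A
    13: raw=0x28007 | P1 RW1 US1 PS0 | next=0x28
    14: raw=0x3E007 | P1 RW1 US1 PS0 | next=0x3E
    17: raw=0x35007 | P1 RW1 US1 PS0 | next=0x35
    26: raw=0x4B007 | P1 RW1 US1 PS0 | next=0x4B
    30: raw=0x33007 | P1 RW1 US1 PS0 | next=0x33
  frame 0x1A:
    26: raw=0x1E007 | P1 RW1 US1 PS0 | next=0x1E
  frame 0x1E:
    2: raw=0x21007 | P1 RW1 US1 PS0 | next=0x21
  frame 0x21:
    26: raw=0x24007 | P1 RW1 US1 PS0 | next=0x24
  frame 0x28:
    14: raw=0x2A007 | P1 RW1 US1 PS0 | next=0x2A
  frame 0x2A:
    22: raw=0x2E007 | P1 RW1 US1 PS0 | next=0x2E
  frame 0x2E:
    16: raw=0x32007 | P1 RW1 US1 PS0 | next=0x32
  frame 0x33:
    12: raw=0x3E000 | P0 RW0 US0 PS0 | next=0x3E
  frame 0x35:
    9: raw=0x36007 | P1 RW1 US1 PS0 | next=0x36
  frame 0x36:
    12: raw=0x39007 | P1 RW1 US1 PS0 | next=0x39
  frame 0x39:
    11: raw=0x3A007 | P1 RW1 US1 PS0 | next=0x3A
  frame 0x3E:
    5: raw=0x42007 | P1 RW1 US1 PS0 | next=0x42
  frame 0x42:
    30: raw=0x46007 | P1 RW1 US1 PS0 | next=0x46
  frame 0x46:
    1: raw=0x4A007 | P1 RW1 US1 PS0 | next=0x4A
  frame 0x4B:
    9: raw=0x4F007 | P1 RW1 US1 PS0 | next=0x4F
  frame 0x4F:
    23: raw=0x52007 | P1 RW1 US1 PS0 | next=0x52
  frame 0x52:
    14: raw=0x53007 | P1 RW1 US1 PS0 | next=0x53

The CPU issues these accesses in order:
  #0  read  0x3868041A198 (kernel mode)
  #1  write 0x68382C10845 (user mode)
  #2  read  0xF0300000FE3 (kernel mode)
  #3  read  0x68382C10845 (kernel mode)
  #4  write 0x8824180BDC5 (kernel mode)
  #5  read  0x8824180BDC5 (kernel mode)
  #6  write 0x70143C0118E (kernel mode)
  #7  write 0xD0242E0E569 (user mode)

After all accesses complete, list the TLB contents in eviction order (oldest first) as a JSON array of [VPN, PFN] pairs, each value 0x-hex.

Trace:
#0 VA=0x3868041A198 (r,kernel):
  [0] read 0x17 idx=7: raw=0x1A007 flags P=1 W=1 U=1 S=0
  [1] read 0x1A idx=26: raw=0x1E007 flags P=1 W=1 U=1 S=0
  [2] read 0x1E idx=2: raw=0x21007 flags P=1 W=1 U=1 S=0
  [3] read 0x21 idx=26: raw=0x24007 flags P=1 W=1 U=1 S=0
  ✓ 0x24198  — 4 lookups
#1 VA=0x68382C10845 (w,user):
  [0] read 0x17 idx=13: raw=0x28007 flags P=1 W=1 U=1 S=0
  [1] read 0x28 idx=14: raw=0x2A007 flags P=1 W=1 U=1 S=0
  [2] read 0x2A idx=22: raw=0x2E007 flags P=1 W=1 U=1 S=0
  [3] read 0x2E idx=16: raw=0x32007 flags P=1 W=1 U=1 S=0
  ✓ 0x32845  — 4 lookups
#2 VA=0xF0300000FE3 (r,kernel):
  [0] read 0x17 idx=30: raw=0x33007 flags P=1 W=1 U=1 S=0
  [1] read 0x33 idx=12: raw=0x3E000 flags P=0 W=0 U=0 S=0
  → PAGE_NOT_PRESENT  (2 entries read)
#3 VA=0x68382C10845 (r,kernel):
  TLB hit vpn=0x68382C10 → PA=0x32845
#4 VA=0x8824180BDC5 (w,kernel):
  [0] read 0x17 idx=17: raw=0x35007 flags P=1 W=1 U=1 S=0
  [1] read 0x35 idx=9: raw=0x36007 flags P=1 W=1 U=1 S=0
  [2] read 0x36 idx=12: raw=0x39007 flags P=1 W=1 U=1 S=0
  [3] read 0x39 idx=11: raw=0x3A007 flags P=1 W=1 U=1 S=0
  ✓ 0x3ADC5  — 4 lookups
#5 VA=0x8824180BDC5 (r,kernel):
  TLB hit vpn=0x8824180B → PA=0x3ADC5
#6 VA=0x70143C0118E (w,kernel):
  [0] read 0x17 idx=14: raw=0x3E007 flags P=1 W=1 U=1 S=0
  [1] read 0x3E idx=5: raw=0x42007 flags P=1 W=1 U=1 S=0
  [2] read 0x42 idx=30: raw=0x46007 flags P=1 W=1 U=1 S=0
  [3] read 0x46 idx=1: raw=0x4A007 flags P=1 W=1 U=1 S=0
  ✓ 0x4A18E  — 4 lookups
#7 VA=0xD0242E0E569 (w,user):
  [0] read 0x17 idx=26: raw=0x4B007 flags P=1 W=1 U=1 S=0
  [1] read 0x4B idx=9: raw=0x4F007 flags P=1 W=1 U=1 S=0
  [2] read 0x4F idx=23: raw=0x52007 flags P=1 W=1 U=1 S=0
  [3] read 0x52 idx=14: raw=0x53007 flags P=1 W=1 U=1 S=0
  ✓ 0x53569  — 4 lookups

TLB: [["0x68382C10", "0x32"], ["0x8824180B", "0x3A"], ["0x70143C01", "0x4A"], ["0xD0242E0E", "0x53"]]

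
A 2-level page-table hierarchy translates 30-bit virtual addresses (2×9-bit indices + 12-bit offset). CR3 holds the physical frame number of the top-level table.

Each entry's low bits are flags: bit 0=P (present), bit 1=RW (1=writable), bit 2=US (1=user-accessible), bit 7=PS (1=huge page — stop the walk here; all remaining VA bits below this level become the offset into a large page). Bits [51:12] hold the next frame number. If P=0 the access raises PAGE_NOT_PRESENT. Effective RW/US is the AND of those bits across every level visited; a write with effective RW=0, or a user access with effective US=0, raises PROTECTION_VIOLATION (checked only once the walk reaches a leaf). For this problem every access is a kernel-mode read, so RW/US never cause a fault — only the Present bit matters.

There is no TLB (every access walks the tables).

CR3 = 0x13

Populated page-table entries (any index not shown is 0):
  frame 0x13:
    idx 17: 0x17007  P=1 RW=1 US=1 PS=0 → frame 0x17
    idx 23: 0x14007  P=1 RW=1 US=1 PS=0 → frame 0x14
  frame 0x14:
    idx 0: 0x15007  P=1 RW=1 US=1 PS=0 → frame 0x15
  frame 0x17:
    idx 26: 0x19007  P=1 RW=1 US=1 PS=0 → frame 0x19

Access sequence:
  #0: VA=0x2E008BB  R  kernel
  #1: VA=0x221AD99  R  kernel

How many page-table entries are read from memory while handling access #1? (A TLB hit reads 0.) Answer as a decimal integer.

Trace:
#0 VA=0x2E008BB (r,kernel):
  L0 @0x13[23] → 0x14007  P=1,RW=1,US=1,PS=0
  L1 @0x14[0] → 0x15007  P=1,RW=1,US=1,PS=0
  ✓ 0x158BB  — 2 lookups
#1 VA=0x221AD99 (r,kernel):
  L0 @0x13[17] → 0x17007  P=1,RW=1,US=1,PS=0
  L1 @0x17[26] → 0x19007  P=1,RW=1,US=1,PS=0
  ✓ 0x19D99  — 2 lookups

Entries read for #1: 2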